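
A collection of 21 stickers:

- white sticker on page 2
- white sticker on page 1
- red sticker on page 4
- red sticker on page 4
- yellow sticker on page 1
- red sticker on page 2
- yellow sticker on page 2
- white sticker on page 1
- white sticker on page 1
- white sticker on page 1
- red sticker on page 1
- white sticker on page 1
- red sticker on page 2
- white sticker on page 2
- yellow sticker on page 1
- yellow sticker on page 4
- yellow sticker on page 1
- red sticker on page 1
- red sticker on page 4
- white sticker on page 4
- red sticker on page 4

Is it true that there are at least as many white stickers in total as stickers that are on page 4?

True

There are 8 white stickers.
There are 6 stickers on page 4.
The claim requires 8 ≥ 6, which holds.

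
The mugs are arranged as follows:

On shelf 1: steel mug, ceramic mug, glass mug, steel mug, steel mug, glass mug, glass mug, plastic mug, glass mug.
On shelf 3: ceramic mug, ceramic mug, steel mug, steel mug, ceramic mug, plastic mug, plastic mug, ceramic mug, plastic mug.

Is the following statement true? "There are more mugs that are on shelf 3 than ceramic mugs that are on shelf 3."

There are 9 mugs on shelf 3.
There are 4 ceramic mugs on shelf 3.
The claim requires 9 > 4, which holds.

True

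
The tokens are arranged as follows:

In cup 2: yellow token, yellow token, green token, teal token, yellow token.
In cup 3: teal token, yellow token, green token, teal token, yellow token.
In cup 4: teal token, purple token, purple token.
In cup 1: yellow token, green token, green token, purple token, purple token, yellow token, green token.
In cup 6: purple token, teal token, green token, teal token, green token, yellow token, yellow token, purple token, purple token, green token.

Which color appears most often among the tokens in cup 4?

Counts by color (restricted to tokens in cup 4): purple 2, teal 1.
The maximum is 2, held uniquely by purple.

purple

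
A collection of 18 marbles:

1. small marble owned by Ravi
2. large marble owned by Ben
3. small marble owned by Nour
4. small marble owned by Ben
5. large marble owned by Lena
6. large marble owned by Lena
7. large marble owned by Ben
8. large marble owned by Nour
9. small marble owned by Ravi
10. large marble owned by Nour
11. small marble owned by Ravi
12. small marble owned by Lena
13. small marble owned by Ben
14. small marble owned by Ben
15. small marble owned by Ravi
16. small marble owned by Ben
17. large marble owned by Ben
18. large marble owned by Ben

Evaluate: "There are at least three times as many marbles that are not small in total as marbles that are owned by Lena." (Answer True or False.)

|marbles that are not small| = 8.
|marbles owned by Lena| = 3.
The claim requires 8 ≥ 3 × 3 = 9, which does not hold.

False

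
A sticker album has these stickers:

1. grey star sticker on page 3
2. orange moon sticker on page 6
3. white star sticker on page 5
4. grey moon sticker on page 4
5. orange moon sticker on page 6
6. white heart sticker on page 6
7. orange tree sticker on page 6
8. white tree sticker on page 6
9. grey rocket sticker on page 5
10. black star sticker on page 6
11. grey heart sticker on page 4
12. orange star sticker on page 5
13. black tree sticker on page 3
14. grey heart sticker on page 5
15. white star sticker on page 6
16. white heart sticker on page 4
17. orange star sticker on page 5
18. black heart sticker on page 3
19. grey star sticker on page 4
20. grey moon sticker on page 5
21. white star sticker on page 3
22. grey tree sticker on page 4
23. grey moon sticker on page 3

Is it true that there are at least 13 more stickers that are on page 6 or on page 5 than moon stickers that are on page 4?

|stickers on page 6 or on page 5| = 13.
|moon stickers on page 4| = 1.
The claim requires 13 − 1 = 12 ≥ 13, which does not hold.

False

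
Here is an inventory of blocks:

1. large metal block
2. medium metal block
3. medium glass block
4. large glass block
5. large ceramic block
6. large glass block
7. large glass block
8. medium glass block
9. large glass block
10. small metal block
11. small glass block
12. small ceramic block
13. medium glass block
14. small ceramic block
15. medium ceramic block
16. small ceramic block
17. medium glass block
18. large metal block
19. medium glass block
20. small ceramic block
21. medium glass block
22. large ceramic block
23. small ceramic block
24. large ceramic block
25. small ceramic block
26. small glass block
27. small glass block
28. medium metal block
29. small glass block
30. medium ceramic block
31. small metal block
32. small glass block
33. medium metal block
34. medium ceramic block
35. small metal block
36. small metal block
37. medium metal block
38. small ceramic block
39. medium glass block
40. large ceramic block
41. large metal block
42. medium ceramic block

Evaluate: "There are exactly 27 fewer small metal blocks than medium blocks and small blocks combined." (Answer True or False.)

True

small metal blocks: 4.
medium blocks: 15; small blocks: 16; combined: 15 + 16 = 31.
The claim requires 31 − 4 (= 27) to equal 27, which holds.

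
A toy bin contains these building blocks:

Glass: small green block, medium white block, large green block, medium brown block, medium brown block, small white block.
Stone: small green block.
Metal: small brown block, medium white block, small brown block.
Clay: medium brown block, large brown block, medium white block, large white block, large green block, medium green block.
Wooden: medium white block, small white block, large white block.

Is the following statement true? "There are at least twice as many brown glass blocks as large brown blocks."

True

brown glass blocks: 2.
large brown blocks: 1.
The claim requires 2 ≥ 2 × 1 = 2, which holds.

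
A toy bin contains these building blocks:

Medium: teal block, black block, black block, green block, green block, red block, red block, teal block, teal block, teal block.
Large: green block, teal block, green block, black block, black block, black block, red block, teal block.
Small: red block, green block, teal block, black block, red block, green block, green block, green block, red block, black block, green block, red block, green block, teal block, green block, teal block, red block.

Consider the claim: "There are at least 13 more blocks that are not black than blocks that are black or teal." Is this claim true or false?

blocks that are not black: 28.
blocks that are black or teal: 16.
The claim requires 28 − 16 = 12 ≥ 13, which does not hold.

False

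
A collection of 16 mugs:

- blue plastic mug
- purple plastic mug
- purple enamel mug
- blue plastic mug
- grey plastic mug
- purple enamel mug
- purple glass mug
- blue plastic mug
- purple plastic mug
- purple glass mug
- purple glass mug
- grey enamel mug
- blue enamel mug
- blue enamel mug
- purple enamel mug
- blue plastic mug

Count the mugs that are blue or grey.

blue: 6; grey: 2; together 6 + 2 = 8.

8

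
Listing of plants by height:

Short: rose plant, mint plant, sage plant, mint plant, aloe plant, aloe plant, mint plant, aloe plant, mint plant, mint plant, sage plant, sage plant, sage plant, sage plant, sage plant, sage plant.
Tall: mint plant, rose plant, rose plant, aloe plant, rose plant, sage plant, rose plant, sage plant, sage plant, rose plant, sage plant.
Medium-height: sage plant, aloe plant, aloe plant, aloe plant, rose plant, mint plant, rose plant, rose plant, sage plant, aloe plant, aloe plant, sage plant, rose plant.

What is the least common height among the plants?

tall

Counts by height: short 16, medium-height 13, tall 11.
The minimum is 11, held uniquely by tall.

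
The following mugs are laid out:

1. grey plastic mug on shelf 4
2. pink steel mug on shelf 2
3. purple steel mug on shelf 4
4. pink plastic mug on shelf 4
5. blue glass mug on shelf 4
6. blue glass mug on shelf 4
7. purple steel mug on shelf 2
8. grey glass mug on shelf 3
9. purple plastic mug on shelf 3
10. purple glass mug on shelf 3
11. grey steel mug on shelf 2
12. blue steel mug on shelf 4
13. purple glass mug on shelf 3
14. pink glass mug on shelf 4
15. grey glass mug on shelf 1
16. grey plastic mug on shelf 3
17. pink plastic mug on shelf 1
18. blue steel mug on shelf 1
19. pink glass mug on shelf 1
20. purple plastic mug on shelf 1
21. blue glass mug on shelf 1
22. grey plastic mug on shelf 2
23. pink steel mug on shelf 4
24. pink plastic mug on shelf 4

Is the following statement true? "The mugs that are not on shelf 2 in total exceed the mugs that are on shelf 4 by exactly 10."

False

There are 20 mugs that are not on shelf 2.
There are 9 mugs on shelf 4.
The claim requires 20 − 9 (= 11) to equal 10, which does not hold.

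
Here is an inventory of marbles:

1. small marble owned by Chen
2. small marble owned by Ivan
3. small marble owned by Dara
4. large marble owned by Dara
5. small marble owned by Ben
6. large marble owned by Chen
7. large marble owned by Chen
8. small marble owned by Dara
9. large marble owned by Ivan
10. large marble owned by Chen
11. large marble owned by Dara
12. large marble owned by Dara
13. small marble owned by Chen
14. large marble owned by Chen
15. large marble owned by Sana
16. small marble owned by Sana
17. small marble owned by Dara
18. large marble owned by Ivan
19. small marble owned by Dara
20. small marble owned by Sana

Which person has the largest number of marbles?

Dara

Counts by owner: Dara→7, Chen→6, Ivan→3, Sana→3, Ben→1.
The maximum is 7, held uniquely by Dara.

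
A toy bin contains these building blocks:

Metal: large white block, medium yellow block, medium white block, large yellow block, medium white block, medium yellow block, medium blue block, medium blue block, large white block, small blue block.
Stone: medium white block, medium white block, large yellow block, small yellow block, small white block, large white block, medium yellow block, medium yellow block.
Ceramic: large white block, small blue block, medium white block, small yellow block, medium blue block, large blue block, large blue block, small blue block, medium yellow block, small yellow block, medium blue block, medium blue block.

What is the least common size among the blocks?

small

Counts by size: medium 15, large 8, small 7.
The minimum is 7, held uniquely by small.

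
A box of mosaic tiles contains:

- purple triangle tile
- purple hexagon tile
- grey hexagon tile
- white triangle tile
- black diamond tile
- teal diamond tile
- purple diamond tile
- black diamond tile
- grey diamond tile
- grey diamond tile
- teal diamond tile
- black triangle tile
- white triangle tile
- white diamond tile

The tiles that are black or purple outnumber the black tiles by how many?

tiles that are black or purple: 6.
black tiles: 3.
6 − 3 = 3.

3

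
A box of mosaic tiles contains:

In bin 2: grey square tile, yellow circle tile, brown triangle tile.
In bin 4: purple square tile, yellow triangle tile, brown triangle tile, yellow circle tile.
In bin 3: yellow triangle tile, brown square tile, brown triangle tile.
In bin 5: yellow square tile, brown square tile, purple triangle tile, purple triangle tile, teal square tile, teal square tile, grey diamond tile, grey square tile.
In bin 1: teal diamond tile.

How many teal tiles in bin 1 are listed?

1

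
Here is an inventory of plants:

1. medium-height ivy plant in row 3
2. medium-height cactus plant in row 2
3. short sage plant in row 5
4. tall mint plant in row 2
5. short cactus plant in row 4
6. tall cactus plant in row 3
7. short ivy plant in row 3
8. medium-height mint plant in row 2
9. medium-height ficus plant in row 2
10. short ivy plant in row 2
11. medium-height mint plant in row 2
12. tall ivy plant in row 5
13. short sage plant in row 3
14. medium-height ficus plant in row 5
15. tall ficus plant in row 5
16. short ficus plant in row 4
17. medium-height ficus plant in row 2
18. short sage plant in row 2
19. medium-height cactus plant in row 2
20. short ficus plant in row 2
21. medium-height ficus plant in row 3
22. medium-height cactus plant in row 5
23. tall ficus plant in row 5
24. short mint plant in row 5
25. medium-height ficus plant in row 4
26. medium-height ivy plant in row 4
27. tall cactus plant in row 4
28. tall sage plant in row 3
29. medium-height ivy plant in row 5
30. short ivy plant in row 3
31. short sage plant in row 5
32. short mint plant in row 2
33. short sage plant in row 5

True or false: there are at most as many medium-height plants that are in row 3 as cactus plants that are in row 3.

False

There are 2 medium-height plants in row 3.
There is 1 cactus plant in row 3.
The claim requires 2 ≤ 1, which does not hold.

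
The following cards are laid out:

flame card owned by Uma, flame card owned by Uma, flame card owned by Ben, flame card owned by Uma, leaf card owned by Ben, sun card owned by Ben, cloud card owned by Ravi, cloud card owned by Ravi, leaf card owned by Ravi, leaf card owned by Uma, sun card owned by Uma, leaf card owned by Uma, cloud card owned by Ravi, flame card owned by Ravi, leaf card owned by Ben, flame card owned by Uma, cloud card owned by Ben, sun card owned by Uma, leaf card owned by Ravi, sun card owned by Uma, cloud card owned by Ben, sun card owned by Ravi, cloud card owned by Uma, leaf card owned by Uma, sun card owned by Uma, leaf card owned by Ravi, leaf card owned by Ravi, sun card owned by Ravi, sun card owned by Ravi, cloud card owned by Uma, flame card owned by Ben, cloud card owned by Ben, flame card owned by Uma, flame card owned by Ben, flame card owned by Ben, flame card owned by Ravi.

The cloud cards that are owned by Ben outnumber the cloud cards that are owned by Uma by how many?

1

cloud cards owned by Ben: 3.
cloud cards owned by Uma: 2.
3 − 2 = 1.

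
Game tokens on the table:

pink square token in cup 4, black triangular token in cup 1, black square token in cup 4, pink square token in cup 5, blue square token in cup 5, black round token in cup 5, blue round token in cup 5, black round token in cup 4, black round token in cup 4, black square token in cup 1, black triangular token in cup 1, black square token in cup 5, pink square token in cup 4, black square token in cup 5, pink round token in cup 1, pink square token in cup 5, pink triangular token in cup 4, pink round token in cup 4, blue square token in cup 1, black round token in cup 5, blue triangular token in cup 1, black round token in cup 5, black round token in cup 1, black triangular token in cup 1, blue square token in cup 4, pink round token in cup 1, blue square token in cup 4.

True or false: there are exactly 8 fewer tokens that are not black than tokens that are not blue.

False

tokens that are not black: 14.
tokens that are not blue: 21.
The claim requires 21 − 14 (= 7) to equal 8, which does not hold.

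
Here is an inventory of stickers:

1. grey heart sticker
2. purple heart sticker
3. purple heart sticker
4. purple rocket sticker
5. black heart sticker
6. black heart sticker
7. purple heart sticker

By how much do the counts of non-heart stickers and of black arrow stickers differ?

non-heart stickers: 1. black arrow stickers: 0.
|1 − 0| = 1 − 0 = 1.

1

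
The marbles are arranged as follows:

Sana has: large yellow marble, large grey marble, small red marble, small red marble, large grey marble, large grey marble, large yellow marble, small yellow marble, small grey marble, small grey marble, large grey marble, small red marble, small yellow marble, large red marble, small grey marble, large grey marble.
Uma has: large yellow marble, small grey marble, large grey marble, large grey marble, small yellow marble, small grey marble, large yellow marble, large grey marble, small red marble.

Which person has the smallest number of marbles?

Uma

Counts by owner: Sana→16, Uma→9.
The minimum is 9, held uniquely by Uma.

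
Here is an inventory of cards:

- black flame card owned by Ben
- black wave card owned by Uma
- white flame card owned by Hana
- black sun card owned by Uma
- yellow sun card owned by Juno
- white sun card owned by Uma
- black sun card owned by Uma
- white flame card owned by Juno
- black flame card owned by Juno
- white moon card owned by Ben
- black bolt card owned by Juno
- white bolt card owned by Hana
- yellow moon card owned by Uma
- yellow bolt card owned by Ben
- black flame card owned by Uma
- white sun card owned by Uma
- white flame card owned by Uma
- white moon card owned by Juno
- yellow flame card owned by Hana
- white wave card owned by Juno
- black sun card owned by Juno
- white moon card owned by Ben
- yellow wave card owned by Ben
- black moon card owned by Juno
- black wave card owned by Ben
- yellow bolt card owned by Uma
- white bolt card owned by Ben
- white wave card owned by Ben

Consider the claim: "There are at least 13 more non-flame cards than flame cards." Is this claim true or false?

True

non-flame cards: 21.
flame cards: 7.
The claim requires 21 − 7 = 14 ≥ 13, which holds.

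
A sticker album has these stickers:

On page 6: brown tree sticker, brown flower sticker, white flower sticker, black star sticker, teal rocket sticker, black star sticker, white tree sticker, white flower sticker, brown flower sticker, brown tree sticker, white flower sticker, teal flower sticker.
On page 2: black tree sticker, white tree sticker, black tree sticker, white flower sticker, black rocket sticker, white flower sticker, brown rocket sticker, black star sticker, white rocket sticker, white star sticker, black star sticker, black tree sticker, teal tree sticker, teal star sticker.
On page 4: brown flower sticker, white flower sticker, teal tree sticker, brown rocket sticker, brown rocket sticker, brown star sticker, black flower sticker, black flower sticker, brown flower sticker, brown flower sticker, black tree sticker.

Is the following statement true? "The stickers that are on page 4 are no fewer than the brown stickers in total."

stickers on page 4: 11.
brown stickers: 11.
The claim requires 11 ≥ 11, which holds.

True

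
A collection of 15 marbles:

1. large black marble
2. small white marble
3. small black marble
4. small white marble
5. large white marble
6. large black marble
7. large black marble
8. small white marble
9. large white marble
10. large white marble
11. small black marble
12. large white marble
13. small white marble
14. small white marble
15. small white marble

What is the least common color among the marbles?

Counts by color: white 10, black 5.
The minimum is 5, held uniquely by black.

black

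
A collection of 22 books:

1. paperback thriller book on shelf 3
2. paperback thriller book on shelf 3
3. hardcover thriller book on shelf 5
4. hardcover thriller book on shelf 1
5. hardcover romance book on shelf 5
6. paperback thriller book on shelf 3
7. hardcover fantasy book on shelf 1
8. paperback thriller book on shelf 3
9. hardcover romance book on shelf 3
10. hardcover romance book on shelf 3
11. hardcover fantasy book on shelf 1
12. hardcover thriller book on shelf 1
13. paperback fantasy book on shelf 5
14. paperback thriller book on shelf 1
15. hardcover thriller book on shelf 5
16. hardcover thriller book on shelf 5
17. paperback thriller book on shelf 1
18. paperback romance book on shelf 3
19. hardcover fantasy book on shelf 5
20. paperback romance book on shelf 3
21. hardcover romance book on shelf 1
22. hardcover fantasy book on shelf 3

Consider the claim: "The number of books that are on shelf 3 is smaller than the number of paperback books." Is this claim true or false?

There are 9 books on shelf 3.
There are 9 paperback books.
The claim requires 9 < 9, which does not hold.

False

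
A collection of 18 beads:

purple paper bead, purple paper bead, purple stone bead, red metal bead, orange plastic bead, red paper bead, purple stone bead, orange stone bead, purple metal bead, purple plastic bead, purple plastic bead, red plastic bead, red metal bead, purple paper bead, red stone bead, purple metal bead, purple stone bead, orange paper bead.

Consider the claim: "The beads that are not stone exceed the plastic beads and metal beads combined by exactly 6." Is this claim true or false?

False

|beads that are not stone| = 13.
plastic beads: 4; metal beads: 4; combined: 4 + 4 = 8.
The claim requires 13 − 8 (= 5) to equal 6, which does not hold.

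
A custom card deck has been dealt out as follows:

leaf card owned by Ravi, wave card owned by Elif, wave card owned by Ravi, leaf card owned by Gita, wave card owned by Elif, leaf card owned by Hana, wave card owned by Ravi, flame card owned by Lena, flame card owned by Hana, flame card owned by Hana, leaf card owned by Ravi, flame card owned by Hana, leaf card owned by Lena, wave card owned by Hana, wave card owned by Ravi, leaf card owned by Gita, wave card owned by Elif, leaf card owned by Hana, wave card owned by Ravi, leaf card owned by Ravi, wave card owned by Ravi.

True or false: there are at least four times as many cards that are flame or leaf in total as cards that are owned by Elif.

|cards that are flame or leaf| = 12.
|cards owned by Elif| = 3.
The claim requires 12 ≥ 4 × 3 = 12, which holds.

True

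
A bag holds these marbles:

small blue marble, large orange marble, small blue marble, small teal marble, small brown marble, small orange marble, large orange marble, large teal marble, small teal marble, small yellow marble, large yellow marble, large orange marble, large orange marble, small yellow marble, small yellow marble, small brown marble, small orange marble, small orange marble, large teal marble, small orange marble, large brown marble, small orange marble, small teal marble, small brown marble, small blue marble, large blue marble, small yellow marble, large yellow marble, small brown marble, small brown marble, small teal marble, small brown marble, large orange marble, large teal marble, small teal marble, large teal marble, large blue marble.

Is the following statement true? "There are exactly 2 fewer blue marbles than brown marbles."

There are 5 blue marbles.
There are 7 brown marbles.
The claim requires 7 − 5 (= 2) to equal 2, which holds.

True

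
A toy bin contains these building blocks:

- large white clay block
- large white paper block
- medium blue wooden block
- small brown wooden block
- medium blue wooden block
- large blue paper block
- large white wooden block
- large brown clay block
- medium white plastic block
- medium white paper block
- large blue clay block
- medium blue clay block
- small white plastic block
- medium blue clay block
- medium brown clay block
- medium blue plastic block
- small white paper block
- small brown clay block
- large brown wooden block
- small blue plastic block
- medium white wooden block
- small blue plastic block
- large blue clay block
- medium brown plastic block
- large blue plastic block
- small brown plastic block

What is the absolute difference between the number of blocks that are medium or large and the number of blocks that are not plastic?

1

blocks that are medium or large: 19. blocks that are not plastic: 18.
|19 − 18| = 19 − 18 = 1.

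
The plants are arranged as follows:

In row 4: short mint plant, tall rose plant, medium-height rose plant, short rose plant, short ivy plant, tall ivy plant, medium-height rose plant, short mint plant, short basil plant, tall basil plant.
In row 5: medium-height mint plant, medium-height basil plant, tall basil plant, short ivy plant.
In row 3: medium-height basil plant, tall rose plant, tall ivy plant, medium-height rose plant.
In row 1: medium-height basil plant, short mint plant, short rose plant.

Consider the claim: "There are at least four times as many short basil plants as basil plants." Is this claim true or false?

There is 1 short basil plant.
There are 6 basil plants.
The claim requires 1 ≥ 4 × 6 = 24, which does not hold.

False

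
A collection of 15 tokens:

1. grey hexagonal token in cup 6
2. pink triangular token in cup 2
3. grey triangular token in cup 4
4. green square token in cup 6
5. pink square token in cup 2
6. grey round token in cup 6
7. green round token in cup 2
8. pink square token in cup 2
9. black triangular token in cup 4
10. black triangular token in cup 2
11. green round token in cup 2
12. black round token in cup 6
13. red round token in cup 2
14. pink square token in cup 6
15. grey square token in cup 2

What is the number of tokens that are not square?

Total tokens: 15; with the excluded value: 5; remaining 15 − 5 = 10.

10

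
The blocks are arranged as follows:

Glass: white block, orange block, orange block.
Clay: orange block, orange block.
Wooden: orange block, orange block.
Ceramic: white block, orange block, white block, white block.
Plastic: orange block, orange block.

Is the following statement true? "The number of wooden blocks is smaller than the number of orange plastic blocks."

wooden blocks: 2.
orange plastic blocks: 2.
The claim requires 2 < 2, which does not hold.

False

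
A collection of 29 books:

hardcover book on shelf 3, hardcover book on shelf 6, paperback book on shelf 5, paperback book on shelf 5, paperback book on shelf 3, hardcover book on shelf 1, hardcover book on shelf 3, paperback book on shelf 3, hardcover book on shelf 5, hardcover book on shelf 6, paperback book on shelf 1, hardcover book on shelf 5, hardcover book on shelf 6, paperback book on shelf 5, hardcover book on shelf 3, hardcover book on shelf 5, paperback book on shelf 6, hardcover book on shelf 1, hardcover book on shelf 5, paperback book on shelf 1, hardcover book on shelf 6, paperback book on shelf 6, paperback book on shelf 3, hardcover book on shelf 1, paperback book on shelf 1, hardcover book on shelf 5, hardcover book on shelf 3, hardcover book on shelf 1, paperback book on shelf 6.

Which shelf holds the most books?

Counts by shelf: shelf 5→8, shelf 1→7, shelf 6→7, shelf 3→7.
The maximum is 8, held uniquely by shelf 5.

shelf 5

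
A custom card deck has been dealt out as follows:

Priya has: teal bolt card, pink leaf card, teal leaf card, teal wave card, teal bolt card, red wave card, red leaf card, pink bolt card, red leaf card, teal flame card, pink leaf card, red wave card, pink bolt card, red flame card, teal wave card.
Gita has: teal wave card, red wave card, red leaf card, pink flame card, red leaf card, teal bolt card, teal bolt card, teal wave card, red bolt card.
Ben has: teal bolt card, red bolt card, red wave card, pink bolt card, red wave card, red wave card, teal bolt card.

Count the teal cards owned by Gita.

4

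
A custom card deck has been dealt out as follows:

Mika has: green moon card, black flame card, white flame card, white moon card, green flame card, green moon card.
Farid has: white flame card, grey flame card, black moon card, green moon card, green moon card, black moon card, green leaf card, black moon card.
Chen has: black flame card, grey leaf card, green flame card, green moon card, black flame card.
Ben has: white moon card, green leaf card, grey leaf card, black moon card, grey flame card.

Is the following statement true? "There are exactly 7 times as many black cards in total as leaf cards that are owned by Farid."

True

|black cards| = 7.
|leaf cards owned by Farid| = 1.
The claim requires 7 = 7 × 1 = 7, which holds.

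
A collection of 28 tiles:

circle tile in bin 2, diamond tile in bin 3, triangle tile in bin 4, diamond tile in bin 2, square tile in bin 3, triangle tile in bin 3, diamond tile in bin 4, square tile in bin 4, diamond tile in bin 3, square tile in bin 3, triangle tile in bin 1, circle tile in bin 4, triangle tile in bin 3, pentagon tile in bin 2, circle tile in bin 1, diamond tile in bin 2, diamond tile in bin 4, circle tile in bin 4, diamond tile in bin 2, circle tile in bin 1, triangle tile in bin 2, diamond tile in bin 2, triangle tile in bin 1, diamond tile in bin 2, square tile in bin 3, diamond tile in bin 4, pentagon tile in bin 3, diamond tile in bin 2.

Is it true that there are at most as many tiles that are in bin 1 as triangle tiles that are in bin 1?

There are 4 tiles in bin 1.
There are 2 triangle tiles in bin 1.
The claim requires 4 ≤ 2, which does not hold.

False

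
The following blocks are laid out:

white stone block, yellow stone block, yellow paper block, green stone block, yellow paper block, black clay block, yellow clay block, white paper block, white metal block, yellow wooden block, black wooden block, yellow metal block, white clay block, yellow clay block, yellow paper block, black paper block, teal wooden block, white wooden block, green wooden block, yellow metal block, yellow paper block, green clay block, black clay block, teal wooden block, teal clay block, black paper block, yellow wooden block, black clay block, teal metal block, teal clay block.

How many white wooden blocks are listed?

1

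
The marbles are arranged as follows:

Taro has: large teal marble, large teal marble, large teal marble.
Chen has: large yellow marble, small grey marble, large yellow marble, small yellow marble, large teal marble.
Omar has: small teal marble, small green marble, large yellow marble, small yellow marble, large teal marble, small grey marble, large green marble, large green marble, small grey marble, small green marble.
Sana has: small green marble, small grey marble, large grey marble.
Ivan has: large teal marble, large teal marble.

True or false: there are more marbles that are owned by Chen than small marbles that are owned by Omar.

|marbles owned by Chen| = 5.
|small marbles owned by Omar| = 6.
The claim requires 5 > 6, which does not hold.

False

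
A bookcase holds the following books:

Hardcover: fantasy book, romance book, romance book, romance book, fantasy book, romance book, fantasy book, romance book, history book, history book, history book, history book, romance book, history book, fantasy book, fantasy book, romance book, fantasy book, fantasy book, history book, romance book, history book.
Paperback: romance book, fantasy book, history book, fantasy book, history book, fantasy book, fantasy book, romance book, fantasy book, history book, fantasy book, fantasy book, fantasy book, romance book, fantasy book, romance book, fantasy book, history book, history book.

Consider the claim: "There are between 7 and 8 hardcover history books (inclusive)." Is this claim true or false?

True

|hardcover history books| = 7.
The claim requires 7 ≤ 7 ≤ 8, which holds.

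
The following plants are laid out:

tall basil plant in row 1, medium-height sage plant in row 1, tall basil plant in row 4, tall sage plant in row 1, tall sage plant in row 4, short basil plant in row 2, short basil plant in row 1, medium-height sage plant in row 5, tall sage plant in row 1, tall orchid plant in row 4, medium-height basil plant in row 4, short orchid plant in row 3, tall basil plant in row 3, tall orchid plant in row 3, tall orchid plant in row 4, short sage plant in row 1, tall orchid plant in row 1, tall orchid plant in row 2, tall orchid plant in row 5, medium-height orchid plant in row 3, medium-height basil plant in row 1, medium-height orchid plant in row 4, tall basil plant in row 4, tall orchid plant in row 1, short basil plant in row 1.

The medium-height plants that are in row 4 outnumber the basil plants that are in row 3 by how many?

1

medium-height plants in row 4: 2.
basil plants in row 3: 1.
2 − 1 = 1.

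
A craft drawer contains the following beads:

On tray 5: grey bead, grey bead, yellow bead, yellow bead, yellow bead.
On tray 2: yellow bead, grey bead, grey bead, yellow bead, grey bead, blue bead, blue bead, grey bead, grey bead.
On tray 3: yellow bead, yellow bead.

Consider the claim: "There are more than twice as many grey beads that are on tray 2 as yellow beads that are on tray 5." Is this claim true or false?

False

|grey beads on tray 2| = 5.
|yellow beads on tray 5| = 3.
The claim requires 5 > 2 × 3 = 6, which does not hold.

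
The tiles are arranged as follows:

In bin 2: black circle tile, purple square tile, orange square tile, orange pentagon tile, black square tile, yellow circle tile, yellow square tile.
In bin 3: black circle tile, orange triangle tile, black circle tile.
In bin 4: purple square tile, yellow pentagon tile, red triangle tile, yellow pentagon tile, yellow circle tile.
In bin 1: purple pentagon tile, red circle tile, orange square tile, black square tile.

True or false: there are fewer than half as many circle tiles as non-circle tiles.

True

|circle tiles| = 6.
|non-circle tiles| = 13.
The claim requires 2 × 6 = 12 < 13, which holds.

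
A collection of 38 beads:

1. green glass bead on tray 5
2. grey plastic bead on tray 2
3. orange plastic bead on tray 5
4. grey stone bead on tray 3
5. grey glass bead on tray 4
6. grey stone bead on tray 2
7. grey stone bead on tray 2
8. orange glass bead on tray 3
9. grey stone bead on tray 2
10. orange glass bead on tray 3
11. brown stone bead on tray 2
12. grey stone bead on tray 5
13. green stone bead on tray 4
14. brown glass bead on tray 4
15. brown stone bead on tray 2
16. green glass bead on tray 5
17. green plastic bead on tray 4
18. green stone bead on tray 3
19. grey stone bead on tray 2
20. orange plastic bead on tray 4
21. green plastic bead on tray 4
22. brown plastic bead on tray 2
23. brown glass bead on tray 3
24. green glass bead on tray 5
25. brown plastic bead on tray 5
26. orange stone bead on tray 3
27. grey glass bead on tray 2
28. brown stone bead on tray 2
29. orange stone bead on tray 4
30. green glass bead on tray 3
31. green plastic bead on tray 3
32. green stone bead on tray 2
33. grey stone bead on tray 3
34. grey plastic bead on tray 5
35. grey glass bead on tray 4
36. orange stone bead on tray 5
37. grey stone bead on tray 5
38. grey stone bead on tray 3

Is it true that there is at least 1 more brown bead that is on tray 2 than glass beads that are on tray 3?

False

|brown beads on tray 2| = 4.
|glass beads on tray 3| = 4.
The claim requires 4 − 4 = 0 ≥ 1, which does not hold.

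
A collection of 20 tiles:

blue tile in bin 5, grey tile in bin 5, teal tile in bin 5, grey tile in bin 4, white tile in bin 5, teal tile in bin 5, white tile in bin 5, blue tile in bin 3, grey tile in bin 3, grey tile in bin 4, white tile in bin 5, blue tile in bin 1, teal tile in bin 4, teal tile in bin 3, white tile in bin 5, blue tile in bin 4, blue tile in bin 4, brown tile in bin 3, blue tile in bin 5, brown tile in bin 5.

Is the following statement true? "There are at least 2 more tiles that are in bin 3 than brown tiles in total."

True

|tiles in bin 3| = 4.
|brown tiles| = 2.
The claim requires 4 − 2 = 2 ≥ 2, which holds.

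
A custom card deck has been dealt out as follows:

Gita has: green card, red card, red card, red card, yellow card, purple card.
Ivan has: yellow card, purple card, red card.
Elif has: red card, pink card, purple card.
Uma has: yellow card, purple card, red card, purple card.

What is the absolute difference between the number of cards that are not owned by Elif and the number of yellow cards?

cards that are not owned by Elif: 13. yellow cards: 3.
|13 − 3| = 13 − 3 = 10.

10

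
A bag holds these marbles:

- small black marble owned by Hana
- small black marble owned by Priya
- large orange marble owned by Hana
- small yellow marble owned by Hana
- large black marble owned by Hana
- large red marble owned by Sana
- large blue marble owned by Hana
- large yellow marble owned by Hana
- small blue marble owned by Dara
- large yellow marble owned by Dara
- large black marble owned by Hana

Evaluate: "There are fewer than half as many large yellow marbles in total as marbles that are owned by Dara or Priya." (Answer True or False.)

There are 2 large yellow marbles.
Count of marbles owned by Dara or Priya: 3.
The claim requires 2 × 2 = 4 < 3, which does not hold.

False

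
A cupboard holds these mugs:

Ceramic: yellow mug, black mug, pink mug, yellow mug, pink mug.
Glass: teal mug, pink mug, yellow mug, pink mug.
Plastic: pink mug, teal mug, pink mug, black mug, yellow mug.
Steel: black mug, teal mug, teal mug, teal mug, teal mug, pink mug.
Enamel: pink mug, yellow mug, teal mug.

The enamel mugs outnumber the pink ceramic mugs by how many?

enamel mugs: 3.
pink ceramic mugs: 2.
3 − 2 = 1.

1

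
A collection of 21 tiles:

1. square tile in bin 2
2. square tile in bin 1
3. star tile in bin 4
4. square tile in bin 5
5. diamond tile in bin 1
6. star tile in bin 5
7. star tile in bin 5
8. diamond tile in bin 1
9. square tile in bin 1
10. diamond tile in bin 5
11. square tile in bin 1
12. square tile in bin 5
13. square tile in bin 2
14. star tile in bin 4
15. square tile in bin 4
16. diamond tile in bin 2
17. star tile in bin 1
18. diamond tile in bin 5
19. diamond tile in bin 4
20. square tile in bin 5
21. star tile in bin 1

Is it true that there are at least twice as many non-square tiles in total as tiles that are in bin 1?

non-square tiles: 12.
tiles in bin 1: 7.
The claim requires 12 ≥ 2 × 7 = 14, which does not hold.

False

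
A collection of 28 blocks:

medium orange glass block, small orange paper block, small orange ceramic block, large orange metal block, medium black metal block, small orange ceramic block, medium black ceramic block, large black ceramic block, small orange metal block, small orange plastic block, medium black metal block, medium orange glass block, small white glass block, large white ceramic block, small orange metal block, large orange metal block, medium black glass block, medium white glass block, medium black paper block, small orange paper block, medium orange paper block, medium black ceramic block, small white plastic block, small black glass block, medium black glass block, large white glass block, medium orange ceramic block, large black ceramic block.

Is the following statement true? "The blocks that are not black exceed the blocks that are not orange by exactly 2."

blocks that are not black: 18.
blocks that are not orange: 15.
The claim requires 18 − 15 (= 3) to equal 2, which does not hold.

False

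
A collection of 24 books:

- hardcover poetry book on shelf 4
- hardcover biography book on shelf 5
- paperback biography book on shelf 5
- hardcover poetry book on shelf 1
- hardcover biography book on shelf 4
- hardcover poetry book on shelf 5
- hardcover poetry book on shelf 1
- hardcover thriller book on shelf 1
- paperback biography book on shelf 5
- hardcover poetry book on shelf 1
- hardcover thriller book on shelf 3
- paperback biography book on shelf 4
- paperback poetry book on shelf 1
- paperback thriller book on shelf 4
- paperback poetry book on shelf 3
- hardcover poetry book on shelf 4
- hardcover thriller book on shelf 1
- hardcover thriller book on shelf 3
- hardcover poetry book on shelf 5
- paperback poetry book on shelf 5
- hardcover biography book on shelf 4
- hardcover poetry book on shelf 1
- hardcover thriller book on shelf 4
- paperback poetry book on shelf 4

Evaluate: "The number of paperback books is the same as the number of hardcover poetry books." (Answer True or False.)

There are 8 paperback books.
There are 8 hardcover poetry books.
The claim requires 8 = 8, which holds.

True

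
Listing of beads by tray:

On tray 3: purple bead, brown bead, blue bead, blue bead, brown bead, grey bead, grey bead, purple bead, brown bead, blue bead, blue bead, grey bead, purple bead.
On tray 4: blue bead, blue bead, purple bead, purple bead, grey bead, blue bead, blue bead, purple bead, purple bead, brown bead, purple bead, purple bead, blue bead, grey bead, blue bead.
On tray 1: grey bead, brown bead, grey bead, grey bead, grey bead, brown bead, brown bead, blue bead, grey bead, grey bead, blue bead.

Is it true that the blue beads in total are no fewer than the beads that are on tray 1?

|blue beads| = 12.
|beads on tray 1| = 11.
The claim requires 12 ≥ 11, which holds.

True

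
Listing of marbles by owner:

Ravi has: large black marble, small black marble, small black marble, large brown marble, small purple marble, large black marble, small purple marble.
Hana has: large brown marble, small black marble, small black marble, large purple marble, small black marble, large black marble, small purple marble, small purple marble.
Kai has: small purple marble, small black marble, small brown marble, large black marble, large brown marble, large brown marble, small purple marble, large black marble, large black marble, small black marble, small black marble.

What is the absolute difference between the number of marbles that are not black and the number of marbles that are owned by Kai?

1

marbles that are not black: 12. marbles owned by Kai: 11.
|12 − 11| = 12 − 11 = 1.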